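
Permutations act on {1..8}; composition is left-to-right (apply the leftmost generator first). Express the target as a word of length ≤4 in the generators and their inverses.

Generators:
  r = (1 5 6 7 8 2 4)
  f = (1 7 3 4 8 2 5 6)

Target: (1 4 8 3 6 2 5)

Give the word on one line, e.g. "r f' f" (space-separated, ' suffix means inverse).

f r f'

  after f: (1 7 3 4 8 2 5 6)
  after r: (1 8 4 2 6 5 7 3)
  after f': (1 4 8 3 6 2 5)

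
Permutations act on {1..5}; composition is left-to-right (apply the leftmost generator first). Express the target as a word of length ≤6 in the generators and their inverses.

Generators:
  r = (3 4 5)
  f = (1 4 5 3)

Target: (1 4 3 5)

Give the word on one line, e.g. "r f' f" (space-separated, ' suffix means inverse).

  after r': (3 5 4)
  after f': (1 3 4 5)
  after r': (1 5)
  after r': (1 4 3 5)

r' f' r' r'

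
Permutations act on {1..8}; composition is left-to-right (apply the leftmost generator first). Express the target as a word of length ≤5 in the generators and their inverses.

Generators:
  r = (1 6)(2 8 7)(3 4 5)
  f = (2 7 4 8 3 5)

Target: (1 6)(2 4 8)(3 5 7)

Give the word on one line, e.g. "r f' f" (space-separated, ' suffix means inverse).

  after f': (2 5 3 8 4 7)
  after f': (2 3 4)(5 8 7)
  after r: (1 6)(2 4 8)(3 5 7)

f' f' r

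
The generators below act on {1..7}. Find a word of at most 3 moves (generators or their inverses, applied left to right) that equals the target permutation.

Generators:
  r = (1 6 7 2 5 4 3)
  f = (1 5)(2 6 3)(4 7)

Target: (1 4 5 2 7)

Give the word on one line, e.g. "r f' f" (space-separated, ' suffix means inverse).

r r f

  after r: (1 6 7 2 5 4 3)
  after r: (1 7 5 3 6 2 4)
  after f: (1 4 5 2 7)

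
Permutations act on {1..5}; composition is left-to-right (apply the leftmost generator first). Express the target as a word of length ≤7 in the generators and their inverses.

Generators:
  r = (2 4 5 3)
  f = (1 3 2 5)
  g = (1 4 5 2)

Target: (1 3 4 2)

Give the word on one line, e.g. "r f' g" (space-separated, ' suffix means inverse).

  after r': (2 3 5 4)
  after g': (1 2 3 4 5)
  after g': (1 5 2 3)
  after f': (1 2)(3 5)
  after r': (1 3 4 2)

r' g' g' f' r'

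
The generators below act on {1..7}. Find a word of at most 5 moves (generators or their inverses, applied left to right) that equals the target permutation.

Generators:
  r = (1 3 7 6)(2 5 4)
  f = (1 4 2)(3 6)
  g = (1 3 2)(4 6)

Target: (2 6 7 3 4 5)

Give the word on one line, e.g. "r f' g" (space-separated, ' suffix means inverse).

f r g f' g

  after f: (1 4 2)(3 6)
  after r: (1 2 3)(4 5)(6 7)
  after g: (4 5 6 7)
  after f': (1 2 4 5 3 6 7)
  after g: (2 6 7 3 4 5)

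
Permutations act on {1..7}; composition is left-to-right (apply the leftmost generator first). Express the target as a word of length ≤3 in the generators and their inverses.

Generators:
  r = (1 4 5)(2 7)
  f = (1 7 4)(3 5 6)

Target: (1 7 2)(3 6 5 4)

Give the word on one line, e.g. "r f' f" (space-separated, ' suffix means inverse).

  after r: (1 4 5)(2 7)
  after f': (1 7 2)(3 6 5 4)

r f'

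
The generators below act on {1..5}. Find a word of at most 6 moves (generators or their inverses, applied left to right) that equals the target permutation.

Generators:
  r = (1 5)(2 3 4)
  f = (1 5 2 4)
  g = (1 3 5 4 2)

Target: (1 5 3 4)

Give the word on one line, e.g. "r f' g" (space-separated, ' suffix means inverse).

g' r' g' r' f

  after g': (1 2 4 5 3)
  after r': (1 4)(2 3 5)
  after g': (1 5 4 2)
  after r': (2 5 3)
  after f: (1 5 3 4)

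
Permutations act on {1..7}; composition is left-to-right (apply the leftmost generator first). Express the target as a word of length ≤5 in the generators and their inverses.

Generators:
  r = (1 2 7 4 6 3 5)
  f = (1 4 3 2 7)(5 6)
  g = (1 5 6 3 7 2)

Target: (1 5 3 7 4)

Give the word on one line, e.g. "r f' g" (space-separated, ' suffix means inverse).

  after r: (1 2 7 4 6 3 5)
  after r: (1 7 6 5 2 4 3)
  after g': (1 3 2 4 6)(5 7)
  after r': (1 6 5 2 7 3)
  after f': (1 5 3 7 4)

r r g' r' f'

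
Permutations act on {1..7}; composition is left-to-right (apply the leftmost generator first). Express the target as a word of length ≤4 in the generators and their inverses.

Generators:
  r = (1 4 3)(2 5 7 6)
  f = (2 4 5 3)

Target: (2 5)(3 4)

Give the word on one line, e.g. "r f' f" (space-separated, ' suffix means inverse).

  after f': (2 3 5 4)
  after f': (2 5)(3 4)

f' f'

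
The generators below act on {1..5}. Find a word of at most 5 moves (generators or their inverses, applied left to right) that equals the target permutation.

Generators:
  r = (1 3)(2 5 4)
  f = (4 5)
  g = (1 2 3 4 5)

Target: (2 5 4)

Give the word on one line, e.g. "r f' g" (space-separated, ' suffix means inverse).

f' r r f'

  after f': (4 5)
  after r: (1 3)(2 5)
  after r: (2 4)
  after f': (2 5 4)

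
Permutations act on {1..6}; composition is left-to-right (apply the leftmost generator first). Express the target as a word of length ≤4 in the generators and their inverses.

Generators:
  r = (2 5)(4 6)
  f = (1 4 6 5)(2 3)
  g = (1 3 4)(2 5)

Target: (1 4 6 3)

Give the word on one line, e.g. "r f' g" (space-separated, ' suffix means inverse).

r g' r r

  after r: (2 5)(4 6)
  after g': (1 4 6 3)
  after r: (1 6 3)(2 5)
  after r: (1 4 6 3)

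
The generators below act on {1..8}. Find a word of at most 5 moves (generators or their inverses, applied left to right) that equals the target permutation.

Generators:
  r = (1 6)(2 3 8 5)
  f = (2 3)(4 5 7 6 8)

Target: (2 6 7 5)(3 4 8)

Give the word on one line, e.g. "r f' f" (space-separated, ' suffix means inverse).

  after r': (1 6)(2 5 8 3)
  after r': (2 8)(3 5)
  after f': (2 6 7 5)(3 4 8)

r' r' f'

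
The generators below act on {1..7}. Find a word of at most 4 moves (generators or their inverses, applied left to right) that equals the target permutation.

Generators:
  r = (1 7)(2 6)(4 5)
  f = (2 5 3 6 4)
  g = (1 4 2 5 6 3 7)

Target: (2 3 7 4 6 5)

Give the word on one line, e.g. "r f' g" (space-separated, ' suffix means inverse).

  after r': (1 7)(2 6)(4 5)
  after g: (2 3 7 4 6 5)

r' g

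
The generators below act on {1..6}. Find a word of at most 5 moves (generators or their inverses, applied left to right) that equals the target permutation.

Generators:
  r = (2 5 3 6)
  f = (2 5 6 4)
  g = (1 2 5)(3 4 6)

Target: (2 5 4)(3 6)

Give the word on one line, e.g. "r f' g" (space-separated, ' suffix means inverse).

g' r' g'

  after g': (1 5 2)(3 6 4)
  after r': (1 2)(4 5 6)
  after g': (2 5 4)(3 6)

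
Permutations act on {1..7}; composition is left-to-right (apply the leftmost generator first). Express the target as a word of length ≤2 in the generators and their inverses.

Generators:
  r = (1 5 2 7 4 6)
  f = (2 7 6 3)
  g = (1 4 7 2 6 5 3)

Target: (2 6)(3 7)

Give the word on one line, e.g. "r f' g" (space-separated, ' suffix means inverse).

  after f: (2 7 6 3)
  after f: (2 6)(3 7)

f f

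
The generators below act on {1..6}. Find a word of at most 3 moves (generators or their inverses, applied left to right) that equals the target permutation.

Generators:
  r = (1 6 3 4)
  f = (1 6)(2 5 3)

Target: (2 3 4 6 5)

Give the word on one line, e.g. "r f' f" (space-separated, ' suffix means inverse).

r f'

  after r: (1 6 3 4)
  after f': (2 3 4 6 5)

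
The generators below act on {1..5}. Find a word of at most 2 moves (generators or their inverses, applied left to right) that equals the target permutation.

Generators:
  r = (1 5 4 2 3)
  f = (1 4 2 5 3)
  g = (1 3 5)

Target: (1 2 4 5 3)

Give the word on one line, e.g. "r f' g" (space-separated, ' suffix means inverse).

g r'

  after g: (1 3 5)
  after r': (1 2 4 5 3)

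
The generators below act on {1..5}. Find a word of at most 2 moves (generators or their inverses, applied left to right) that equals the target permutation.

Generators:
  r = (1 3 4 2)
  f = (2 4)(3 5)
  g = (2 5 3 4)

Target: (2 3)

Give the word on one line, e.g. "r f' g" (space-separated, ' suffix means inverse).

g f

  after g: (2 5 3 4)
  after f: (2 3)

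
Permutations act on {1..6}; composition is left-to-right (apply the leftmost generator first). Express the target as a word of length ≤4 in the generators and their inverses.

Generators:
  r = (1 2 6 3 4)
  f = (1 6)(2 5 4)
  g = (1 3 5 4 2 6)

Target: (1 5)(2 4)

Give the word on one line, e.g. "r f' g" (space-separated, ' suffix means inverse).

r g' g'

  after r: (1 2 6 3 4)
  after g': (1 4 6)(3 5)
  after g': (1 5)(2 4)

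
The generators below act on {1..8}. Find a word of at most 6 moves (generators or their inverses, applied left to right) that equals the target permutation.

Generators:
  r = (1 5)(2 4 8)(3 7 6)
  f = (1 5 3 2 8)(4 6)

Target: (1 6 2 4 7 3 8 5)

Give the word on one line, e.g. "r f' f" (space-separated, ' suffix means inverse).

  after r': (1 5)(2 8 4)(3 6 7)
  after r': (2 4 8)(3 7 6)
  after r': (1 5)
  after f: (1 3 2 8)(4 6)
  after r': (1 6 2 4 7 3 8 5)

r' r' r' f r'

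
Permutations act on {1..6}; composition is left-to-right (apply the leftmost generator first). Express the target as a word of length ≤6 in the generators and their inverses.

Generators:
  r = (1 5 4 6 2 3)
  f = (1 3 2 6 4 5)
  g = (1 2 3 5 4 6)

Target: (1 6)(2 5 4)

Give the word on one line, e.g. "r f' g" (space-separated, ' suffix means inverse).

r g' f g' g'

  after r: (1 5 4 6 2 3)
  after g': (1 3 6)
  after f: (1 2 6 3 4 5)
  after g': (2 4 3 5 6)
  after g': (1 6)(2 5 4)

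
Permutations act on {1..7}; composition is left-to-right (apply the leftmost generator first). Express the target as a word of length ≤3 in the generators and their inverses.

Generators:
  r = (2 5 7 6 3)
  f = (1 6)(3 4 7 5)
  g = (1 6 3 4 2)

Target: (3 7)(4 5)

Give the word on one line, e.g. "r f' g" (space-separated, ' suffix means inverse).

  after f: (1 6)(3 4 7 5)
  after f: (3 7)(4 5)

f f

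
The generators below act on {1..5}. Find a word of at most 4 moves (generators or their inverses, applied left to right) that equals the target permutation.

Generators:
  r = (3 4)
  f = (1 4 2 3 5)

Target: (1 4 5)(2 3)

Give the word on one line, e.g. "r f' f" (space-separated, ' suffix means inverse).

r' f

  after r': (3 4)
  after f: (1 4 5)(2 3)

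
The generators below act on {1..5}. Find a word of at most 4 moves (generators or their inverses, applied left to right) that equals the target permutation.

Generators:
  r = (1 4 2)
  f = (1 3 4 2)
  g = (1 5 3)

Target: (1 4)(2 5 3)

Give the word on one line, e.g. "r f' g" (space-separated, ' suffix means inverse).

f g r

  after f: (1 3 4 2)
  after g: (2 5 3 4)
  after r: (1 4)(2 5 3)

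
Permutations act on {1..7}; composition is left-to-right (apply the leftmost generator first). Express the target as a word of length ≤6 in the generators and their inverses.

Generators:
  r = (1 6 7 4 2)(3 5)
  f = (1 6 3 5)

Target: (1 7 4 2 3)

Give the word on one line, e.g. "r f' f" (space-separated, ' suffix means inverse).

  after f: (1 6 3 5)
  after r: (1 7 4 2)(5 6)
  after f': (1 7 4 2 5)(3 6)
  after f': (1 7 4 2 3)

f r f' f'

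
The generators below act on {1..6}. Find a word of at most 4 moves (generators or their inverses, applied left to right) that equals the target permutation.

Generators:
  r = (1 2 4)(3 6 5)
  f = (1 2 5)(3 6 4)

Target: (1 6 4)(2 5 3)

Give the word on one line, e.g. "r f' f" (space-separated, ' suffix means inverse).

f' r f

  after f': (1 5 2)(3 4 6)
  after r: (1 3)(4 5)
  after f: (1 6 4)(2 5 3)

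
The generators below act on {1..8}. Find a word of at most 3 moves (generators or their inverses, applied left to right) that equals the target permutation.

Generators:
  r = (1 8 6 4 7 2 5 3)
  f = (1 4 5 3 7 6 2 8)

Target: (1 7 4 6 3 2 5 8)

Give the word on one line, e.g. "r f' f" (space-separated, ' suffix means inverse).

  after r: (1 8 6 4 7 2 5 3)
  after r: (1 6 7 5)(2 3 8 4)
  after f': (1 7 4 6 3 2 5 8)

r r f'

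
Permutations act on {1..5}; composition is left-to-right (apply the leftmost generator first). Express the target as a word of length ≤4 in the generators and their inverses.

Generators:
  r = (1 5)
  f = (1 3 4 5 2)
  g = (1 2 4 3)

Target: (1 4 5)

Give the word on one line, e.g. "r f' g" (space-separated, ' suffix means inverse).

  after r: (1 5)
  after g': (1 5 3 4 2)
  after f': (1 4 5)

r g' f'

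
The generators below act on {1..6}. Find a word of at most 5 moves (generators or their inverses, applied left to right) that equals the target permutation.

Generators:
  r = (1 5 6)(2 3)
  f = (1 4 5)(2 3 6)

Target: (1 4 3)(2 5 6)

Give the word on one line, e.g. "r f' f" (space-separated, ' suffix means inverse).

f' r' f r

  after f': (1 5 4)(2 6 3)
  after r': (2 5 4 6)
  after f: (1 4 2)(3 6)
  after r: (1 4 3)(2 5 6)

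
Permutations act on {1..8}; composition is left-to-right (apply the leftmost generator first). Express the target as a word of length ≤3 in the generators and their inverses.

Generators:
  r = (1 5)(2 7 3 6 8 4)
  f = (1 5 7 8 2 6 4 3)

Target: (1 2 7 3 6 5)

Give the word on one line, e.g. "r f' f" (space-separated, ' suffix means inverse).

r' f r'

  after r': (1 5)(2 4 8 6 3 7)
  after f: (1 7 6)(2 3 8 4)
  after r': (1 2 7 3 6 5)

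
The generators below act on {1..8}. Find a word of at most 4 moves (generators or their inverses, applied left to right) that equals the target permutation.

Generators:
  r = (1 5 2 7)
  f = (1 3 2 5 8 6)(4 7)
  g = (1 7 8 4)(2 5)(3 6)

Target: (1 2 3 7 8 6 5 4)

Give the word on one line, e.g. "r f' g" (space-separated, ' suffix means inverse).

r r f r

  after r: (1 5 2 7)
  after r: (1 2)(5 7)
  after f: (1 5 4 7 8 6)(2 3)
  after r: (1 2 3 7 8 6 5 4)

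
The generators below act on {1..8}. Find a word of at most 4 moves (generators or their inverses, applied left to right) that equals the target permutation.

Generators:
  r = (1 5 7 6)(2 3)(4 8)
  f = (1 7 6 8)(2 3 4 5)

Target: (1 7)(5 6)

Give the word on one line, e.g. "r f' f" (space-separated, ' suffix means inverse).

  after r: (1 5 7 6)(2 3)(4 8)
  after r: (1 7)(5 6)

r r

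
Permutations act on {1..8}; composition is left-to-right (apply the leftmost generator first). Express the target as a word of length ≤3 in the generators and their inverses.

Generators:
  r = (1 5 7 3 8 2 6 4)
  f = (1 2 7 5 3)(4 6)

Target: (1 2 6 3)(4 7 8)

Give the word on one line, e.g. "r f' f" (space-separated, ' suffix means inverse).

r r f'

  after r: (1 5 7 3 8 2 6 4)
  after r: (1 7 8 6)(2 4 5 3)
  after f': (1 2 6 3)(4 7 8)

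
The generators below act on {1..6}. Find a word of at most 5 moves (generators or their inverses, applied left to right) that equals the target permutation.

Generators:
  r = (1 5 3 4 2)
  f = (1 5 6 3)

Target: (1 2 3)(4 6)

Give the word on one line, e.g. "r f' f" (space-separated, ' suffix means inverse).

  after f': (1 3 6 5)
  after r: (1 4 2)(3 6)
  after r: (1 2 5 3 6 4)
  after f': (1 2)(3 5 6 4)
  after f': (1 2 3)(4 6)

f' r r f' f'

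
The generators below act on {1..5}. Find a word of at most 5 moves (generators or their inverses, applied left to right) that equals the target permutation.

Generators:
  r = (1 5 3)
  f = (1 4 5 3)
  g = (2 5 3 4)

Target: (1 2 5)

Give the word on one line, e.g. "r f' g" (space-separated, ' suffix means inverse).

g r' r' g'

  after g: (2 5 3 4)
  after r': (1 3 4 2)
  after r': (1 5)(2 3 4)
  after g': (1 2 5)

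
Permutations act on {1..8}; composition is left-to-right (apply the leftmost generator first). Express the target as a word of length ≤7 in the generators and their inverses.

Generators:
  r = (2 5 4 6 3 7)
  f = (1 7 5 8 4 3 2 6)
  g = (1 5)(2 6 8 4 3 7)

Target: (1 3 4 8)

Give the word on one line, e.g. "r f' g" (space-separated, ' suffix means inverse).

  after g': (1 5)(2 7 3 4 8 6)
  after f': (1 7 4 5 6 3 8 2)
  after r: (1 2)(3 8 5)(6 7)
  after g': (1 7 2 5 4 8)(3 6)
  after r': (1 3 4 8)

g' f' r g' r'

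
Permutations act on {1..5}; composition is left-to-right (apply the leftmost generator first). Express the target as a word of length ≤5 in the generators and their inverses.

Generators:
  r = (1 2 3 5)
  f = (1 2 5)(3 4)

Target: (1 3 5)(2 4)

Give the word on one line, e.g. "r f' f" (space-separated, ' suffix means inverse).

  after f: (1 2 5)(3 4)
  after r: (1 3 4 5 2)
  after f': (1 4 2 5)
  after r': (1 4)(2 3)
  after f: (1 3 5)(2 4)

f r f' r' f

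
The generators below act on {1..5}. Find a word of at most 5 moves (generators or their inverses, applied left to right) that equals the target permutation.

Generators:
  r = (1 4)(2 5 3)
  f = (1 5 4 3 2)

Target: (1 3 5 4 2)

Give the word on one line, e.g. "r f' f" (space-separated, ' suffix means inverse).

  after f: (1 5 4 3 2)
  after r': (1 2 4 5)
  after r': (1 3 5 4 2)

f r' r'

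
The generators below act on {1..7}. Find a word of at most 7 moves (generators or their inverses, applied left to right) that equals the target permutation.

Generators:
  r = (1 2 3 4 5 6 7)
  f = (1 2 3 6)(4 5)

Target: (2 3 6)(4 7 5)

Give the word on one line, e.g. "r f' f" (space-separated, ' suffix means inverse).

  after r: (1 2 3 4 5 6 7)
  after f': (3 5)(6 7)
  after r': (1 7 5 2)(3 4)
  after f: (1 7 4 6)(3 5)
  after r: (2 3 6)(4 7 5)

r f' r' f r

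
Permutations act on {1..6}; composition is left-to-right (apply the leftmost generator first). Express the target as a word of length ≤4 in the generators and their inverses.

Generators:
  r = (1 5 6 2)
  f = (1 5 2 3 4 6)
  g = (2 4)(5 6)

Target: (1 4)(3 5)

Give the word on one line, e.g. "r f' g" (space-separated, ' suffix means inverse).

  after f: (1 5 2 3 4 6)
  after g': (1 6)(2 3)(4 5)
  after f': (1 4)(3 5)

f g' f'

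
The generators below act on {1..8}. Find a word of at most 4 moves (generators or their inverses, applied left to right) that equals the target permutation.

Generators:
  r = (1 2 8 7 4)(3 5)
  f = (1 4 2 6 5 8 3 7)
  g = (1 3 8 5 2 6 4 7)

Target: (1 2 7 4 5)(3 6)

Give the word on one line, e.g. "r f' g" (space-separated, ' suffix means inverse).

g' r f

  after g': (1 7 4 6 2 5 8 3)
  after r: (1 4 6 8 5 7)(2 3)
  after f: (1 2 7 4 5)(3 6)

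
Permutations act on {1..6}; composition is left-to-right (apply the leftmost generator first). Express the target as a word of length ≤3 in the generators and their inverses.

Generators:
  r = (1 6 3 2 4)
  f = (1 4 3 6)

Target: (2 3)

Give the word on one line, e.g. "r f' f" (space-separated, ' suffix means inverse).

  after f': (1 6 3 4)
  after r': (2 3)

f' r'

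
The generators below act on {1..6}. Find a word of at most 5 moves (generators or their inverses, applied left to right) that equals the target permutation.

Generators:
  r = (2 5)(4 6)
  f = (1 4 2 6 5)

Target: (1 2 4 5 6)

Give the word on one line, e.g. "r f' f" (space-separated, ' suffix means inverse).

r f' r'

  after r: (2 5)(4 6)
  after f': (1 5 4 2 6)
  after r': (1 2 4 5 6)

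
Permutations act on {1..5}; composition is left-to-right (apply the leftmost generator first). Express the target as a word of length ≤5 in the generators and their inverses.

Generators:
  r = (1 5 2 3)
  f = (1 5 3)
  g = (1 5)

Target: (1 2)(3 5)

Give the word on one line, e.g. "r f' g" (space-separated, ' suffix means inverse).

  after r: (1 5 2 3)
  after f: (1 3 5 2)
  after r': (1 2 3)
  after f: (1 2)(3 5)

r f r' f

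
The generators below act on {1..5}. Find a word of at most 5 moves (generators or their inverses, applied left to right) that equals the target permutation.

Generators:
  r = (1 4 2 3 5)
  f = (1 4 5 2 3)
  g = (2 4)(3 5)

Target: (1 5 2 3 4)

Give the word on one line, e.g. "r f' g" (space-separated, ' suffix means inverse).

g' r f

  after g': (2 4)(3 5)
  after r: (1 4 3)
  after f: (1 5 2 3 4)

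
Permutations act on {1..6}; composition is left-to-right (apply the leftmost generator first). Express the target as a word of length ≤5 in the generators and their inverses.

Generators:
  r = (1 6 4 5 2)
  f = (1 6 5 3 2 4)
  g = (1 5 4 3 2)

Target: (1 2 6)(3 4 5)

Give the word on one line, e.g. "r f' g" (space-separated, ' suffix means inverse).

r' r' f f

  after r': (1 2 5 4 6)
  after r': (1 5 6 2 4)
  after f: (1 3 2)(4 6)
  after f: (1 2 6)(3 4 5)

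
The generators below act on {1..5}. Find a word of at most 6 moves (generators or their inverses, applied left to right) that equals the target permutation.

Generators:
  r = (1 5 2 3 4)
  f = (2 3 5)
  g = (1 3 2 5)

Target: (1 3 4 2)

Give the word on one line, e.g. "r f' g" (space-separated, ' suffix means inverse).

  after f': (2 5 3)
  after r': (1 4 3 5 2)
  after f': (1 4 2)
  after r: (2 5)(3 4)
  after g: (1 3 4 2)

f' r' f' r g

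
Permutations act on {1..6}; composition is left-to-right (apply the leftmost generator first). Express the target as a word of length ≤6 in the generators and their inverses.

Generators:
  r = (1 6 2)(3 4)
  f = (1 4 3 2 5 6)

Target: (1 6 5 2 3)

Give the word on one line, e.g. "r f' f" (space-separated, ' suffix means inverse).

  after r': (1 2 6)(3 4)
  after r': (1 6 2)
  after r': (3 4)
  after f': (1 6 5 2 3)

r' r' r' f'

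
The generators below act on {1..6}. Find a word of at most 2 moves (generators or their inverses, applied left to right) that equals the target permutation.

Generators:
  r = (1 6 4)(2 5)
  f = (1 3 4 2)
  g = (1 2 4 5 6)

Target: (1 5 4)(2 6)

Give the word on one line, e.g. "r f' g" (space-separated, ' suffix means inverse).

  after r': (1 4 6)(2 5)
  after g: (1 5 4)(2 6)

r' g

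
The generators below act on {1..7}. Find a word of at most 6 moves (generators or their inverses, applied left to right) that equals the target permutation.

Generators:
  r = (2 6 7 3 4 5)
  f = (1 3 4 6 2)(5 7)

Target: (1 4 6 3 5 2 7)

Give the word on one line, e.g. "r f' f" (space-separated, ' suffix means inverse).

r' f' f' f'

  after r': (2 5 4 3 7 6)
  after f': (1 2 7 4)(3 5)
  after f': (1 6 4 2 5)(3 7)
  after f': (1 4 6 3 5 2 7)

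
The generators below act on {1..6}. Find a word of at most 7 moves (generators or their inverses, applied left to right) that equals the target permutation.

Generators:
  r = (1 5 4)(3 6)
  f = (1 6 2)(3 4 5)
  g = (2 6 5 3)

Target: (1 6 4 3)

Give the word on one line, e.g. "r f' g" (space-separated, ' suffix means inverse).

g' r f' f' r'

  after g': (2 3 5 6)
  after r: (1 5 3 4)(2 6)
  after f': (1 4 2)
  after f': (1 3 5 4 6)
  after r': (1 6 4 3)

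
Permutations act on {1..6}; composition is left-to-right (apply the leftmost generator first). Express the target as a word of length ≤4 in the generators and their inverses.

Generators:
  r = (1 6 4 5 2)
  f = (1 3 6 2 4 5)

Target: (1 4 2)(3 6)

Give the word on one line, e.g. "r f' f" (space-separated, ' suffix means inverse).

r' f

  after r': (1 2 5 4 6)
  after f: (1 4 2)(3 6)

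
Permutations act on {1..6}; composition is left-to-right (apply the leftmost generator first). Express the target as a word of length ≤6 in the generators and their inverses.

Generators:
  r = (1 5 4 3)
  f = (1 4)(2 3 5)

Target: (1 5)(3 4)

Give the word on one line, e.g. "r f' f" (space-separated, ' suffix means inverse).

r f' f' f'

  after r: (1 5 4 3)
  after f': (1 3 4 2 5)
  after f': (1 2 3)(4 5)
  after f': (1 5)(3 4)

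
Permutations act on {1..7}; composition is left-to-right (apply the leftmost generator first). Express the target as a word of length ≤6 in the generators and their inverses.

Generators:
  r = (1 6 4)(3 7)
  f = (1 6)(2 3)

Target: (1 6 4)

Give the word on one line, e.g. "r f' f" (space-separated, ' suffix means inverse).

  after f': (1 6)(2 3)
  after r: (1 4)(2 7 3)
  after r: (2 3)(4 6)
  after f': (1 6 4)

f' r r f'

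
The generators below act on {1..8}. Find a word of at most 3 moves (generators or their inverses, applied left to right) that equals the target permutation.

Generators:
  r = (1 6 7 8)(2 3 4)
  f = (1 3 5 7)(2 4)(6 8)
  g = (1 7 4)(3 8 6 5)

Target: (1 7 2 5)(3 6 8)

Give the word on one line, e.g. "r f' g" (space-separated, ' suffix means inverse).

r g' r'

  after r: (1 6 7 8)(2 3 4)
  after g': (1 8 4 2 5 6)(3 7)
  after r': (1 7 2 5)(3 6 8)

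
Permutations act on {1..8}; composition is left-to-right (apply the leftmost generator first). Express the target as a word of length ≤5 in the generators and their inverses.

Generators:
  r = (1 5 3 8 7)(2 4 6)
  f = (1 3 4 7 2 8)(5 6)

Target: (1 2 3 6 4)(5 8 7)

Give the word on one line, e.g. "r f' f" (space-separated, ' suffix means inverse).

f' r f

  after f': (1 8 2 7 4 3)(5 6)
  after r: (1 7 6 3 5 2)(4 8)
  after f: (1 2 3 6 4)(5 8 7)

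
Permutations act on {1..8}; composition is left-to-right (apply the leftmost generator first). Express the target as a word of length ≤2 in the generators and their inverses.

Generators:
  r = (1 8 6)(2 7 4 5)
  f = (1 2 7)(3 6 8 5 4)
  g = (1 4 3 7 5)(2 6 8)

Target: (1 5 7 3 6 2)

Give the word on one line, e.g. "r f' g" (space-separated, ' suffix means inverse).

r f

  after r: (1 8 6)(2 7 4 5)
  after f: (1 5 7 3 6 2)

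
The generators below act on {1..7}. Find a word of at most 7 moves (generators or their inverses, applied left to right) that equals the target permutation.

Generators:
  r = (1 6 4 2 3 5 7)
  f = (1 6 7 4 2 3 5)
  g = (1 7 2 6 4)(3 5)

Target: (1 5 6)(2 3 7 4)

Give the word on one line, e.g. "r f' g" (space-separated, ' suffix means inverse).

g' f' f' f' f'

  after g': (1 4 6 2 7)(3 5)
  after f': (1 7 5 2 6 4)
  after f': (1 6 7 3 2)(4 5)
  after f': (2 5 7)(3 4)
  after f': (1 5 6)(2 3 7 4)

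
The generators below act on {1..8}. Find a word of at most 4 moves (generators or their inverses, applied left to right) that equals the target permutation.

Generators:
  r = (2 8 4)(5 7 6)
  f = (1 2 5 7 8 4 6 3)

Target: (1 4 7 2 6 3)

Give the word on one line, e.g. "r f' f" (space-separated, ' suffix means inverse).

  after f: (1 2 5 7 8 4 6 3)
  after r': (1 4 7 2 6 3)

f r'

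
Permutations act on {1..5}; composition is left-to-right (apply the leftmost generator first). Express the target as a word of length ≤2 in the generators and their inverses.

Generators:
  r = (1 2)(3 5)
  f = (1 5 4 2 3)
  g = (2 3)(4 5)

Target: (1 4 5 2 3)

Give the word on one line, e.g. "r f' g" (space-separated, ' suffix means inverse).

  after r': (1 2)(3 5)
  after f': (1 4 5 2 3)

r' f'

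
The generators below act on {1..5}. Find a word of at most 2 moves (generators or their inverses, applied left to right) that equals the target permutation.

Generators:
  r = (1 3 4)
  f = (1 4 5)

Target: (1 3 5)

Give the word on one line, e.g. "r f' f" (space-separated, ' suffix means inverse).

r f

  after r: (1 3 4)
  after f: (1 3 5)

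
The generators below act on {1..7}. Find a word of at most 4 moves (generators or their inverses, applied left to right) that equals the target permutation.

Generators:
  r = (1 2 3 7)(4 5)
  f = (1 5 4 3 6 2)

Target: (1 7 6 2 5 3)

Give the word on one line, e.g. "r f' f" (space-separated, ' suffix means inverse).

  after r': (1 7 3 2)(4 5)
  after f: (1 7 6 2 5 3)

r' f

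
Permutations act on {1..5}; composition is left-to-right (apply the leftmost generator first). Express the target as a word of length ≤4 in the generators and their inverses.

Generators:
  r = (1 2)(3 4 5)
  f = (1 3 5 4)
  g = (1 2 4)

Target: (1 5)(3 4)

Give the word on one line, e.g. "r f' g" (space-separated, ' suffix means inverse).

  after f: (1 3 5 4)
  after f: (1 5)(3 4)

f f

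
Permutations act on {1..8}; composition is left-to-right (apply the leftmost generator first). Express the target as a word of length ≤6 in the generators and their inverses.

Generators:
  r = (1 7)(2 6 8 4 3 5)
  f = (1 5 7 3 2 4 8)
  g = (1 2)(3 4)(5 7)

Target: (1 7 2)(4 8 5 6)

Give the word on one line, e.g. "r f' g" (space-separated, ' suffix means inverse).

r f f r' g

  after r: (1 7)(2 6 8 4 3 5)
  after f: (1 3 7 5 4 2 6)
  after f: (1 2 6 5 8)
  after r': (1 5 6 3 4 8 7)
  after g: (1 7 2)(4 8 5 6)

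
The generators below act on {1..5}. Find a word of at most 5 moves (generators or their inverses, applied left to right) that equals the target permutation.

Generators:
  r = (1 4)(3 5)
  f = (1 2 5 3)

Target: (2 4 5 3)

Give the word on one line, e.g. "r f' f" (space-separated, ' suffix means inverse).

  after r: (1 4)(3 5)
  after f': (1 4 3 2)
  after r: (2 4 5 3)

r f' r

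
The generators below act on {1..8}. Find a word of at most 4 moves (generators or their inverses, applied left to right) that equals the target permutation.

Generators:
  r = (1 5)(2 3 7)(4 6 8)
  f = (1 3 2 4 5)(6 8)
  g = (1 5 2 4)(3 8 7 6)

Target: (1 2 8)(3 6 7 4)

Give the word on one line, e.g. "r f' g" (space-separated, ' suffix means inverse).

  after r: (1 5)(2 3 7)(4 6 8)
  after g: (1 2 8)(3 6 7 4)

r g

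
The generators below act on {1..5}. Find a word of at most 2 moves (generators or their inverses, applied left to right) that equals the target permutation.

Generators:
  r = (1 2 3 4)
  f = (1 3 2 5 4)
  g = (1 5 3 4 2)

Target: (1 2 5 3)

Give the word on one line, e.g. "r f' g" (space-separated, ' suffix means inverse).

r' g

  after r': (1 4 3 2)
  after g: (1 2 5 3)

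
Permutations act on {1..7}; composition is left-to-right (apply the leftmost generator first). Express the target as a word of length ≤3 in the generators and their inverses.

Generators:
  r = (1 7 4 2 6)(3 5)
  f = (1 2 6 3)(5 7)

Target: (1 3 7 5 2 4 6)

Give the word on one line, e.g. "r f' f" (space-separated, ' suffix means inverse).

f' r r

  after f': (1 3 6 2)(5 7)
  after r: (1 5 4 2 7 3)
  after r: (1 3 7 5 2 4 6)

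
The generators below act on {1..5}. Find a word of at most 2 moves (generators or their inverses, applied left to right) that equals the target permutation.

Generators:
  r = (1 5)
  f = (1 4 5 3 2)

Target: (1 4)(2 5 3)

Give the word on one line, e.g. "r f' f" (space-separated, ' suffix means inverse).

f r

  after f: (1 4 5 3 2)
  after r: (1 4)(2 5 3)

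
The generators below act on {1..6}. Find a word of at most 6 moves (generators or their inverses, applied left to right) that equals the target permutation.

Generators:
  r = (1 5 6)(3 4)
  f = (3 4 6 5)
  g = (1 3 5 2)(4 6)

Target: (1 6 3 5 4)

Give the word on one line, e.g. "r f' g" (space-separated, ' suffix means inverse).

  after f': (3 5 6 4)
  after r': (1 6 3)
  after f: (1 5 3)(4 6)
  after r: (1 6 3 5 4)

f' r' f r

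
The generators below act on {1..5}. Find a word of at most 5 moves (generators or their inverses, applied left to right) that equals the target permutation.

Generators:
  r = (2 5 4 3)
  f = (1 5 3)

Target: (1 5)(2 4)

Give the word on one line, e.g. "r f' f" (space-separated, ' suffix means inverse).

f' r' r'

  after f': (1 3 5)
  after r': (1 4 5)(2 3)
  after r': (1 5)(2 4)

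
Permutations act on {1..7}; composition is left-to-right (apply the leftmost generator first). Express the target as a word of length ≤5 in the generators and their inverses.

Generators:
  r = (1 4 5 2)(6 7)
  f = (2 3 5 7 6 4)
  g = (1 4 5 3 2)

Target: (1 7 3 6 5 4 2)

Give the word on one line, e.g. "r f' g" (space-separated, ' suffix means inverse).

  after g: (1 4 5 3 2)
  after f': (1 6 7 5 2)(3 4)
  after f': (1 7 3 6 5 4 2)

g f' f'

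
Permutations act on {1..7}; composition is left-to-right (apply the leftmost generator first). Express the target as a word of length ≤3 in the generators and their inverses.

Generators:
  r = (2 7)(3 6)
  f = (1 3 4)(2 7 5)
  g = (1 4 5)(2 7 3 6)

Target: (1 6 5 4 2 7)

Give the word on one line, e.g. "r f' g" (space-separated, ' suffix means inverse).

g f' r'

  after g: (1 4 5)(2 7 3 6)
  after f': (1 3 6 5 4 7)
  after r': (1 6 5 4 2 7)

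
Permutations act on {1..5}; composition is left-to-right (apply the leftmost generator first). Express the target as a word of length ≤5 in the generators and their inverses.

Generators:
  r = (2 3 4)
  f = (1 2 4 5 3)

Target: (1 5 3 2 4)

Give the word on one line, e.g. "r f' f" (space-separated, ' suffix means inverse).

  after f: (1 2 4 5 3)
  after f: (1 4 3 2 5)
  after f: (1 5 2 3 4)
  after r': (1 5 4)
  after r': (1 5 3 2 4)

f f f r' r'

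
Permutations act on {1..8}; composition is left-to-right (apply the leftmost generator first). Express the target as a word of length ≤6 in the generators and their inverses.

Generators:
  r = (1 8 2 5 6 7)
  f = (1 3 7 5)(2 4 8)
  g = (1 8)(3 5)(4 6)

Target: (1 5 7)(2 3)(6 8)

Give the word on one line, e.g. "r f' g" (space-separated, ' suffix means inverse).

g' r' r' f

  after g': (1 8)(3 5)(4 6)
  after r': (2 8 7 6 4 5 3)
  after r': (1 7 5 3 8 6 4 2)
  after f: (1 5 7)(2 3)(6 8)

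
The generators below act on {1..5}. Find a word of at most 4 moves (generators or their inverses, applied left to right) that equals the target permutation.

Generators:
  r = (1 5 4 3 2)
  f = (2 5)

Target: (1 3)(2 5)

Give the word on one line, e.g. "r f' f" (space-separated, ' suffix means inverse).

  after r: (1 5 4 3 2)
  after f': (1 2)(3 5 4)
  after r': (1 3)
  after f: (1 3)(2 5)

r f' r' f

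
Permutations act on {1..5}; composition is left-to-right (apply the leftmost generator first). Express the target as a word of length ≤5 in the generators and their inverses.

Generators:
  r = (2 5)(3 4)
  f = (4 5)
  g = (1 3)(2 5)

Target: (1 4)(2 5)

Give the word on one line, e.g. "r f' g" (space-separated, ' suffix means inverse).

g r f f g

  after g: (1 3)(2 5)
  after r: (1 4 3)
  after f: (1 5 4 3)
  after f: (1 4 3)
  after g: (1 4)(2 5)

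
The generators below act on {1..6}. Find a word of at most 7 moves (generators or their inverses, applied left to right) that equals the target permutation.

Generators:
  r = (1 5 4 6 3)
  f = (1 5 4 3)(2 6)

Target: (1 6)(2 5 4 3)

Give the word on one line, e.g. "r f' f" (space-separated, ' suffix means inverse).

  after r': (1 3 6 4 5)
  after f': (1 4)(2 6 5 3)
  after r: (1 6 4 5)(2 3)
  after f': (1 2 4)(3 6 5)
  after f': (1 6)(2 5 4 3)

r' f' r f' f'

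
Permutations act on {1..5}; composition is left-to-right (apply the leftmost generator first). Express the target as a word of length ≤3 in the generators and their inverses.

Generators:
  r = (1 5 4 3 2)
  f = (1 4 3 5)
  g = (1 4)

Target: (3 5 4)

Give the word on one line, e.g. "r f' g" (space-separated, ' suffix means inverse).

  after f: (1 4 3 5)
  after g: (3 5 4)

f g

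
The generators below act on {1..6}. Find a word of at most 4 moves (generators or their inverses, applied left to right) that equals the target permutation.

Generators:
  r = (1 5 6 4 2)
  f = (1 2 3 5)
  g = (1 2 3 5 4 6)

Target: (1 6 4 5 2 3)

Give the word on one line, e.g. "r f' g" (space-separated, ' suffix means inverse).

f r' g f'

  after f: (1 2 3 5)
  after r': (1 4 6 5 2 3)
  after g: (1 6 4)(2 5 3)
  after f': (1 6 4 5 2 3)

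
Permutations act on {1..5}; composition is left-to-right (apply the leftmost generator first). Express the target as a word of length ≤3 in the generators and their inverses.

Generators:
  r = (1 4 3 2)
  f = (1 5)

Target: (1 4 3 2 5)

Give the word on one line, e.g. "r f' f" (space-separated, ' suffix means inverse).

r f

  after r: (1 4 3 2)
  after f: (1 4 3 2 5)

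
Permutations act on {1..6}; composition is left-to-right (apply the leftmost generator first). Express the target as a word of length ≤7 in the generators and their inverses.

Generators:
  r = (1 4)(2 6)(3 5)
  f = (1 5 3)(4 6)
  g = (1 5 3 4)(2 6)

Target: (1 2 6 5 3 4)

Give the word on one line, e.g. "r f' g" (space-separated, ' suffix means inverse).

f g' r' f' g

  after f: (1 5 3)(4 6)
  after g': (2 6 3 4)
  after r': (1 4 6 5 3)
  after f': (1 6)
  after g: (1 2 6 5 3 4)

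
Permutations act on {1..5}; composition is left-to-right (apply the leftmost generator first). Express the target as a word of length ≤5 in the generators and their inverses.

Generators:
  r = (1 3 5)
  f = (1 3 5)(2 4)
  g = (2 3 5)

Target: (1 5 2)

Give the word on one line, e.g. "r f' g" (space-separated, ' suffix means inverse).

f f g' r

  after f: (1 3 5)(2 4)
  after f: (1 5 3)
  after g': (1 3)(2 5)
  after r: (1 5 2)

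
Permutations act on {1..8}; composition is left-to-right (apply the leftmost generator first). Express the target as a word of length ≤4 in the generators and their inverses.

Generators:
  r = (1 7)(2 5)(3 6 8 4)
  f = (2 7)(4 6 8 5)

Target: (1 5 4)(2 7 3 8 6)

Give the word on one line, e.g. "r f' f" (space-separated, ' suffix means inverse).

  after f': (2 7)(4 5 8 6)
  after r': (1 7 5 6 8 3 4 2)
  after f: (1 2)(3 6 5 8)(4 7)
  after r: (1 5 4)(2 7 3 8 6)

f' r' f r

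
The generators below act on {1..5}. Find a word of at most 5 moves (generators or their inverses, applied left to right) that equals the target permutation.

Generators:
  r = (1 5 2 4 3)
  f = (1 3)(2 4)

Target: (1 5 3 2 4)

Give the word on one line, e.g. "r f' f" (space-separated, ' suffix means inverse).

  after r': (1 3 4 2 5)
  after r': (1 4 5 3 2)
  after f: (1 2 3 4 5)
  after r': (1 5 3 2 4)

r' r' f r'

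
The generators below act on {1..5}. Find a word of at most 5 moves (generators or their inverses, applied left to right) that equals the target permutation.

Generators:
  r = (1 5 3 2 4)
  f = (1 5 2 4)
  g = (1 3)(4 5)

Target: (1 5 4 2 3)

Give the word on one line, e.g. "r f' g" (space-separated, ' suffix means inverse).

  after g': (1 3)(4 5)
  after r: (1 2 4 3 5)
  after r: (1 4 2)
  after g': (1 5 4 2 3)

g' r r g'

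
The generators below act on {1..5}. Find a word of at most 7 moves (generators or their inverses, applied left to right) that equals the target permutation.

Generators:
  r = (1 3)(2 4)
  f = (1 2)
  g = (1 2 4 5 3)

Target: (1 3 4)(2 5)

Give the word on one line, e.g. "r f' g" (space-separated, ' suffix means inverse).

  after f: (1 2)
  after g': (2 3 5 4)
  after f: (1 2 3 5 4)
  after f: (2 3 5 4)
  after g': (1 3 4)(2 5)

f g' f f g'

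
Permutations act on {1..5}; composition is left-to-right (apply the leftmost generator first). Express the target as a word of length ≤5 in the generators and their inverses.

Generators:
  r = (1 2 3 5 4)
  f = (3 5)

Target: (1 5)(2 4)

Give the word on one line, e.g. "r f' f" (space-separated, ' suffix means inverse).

  after f': (3 5)
  after r': (1 4 5 2)
  after f: (1 4 3 5 2)
  after r': (1 5)(2 4)

f' r' f r'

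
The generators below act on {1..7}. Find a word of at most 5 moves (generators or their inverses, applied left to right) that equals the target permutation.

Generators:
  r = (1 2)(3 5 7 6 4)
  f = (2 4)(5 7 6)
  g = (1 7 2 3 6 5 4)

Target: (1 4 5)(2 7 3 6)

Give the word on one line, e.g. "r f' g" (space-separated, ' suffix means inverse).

  after g: (1 7 2 3 6 5 4)
  after g: (1 2 6 4 7 3 5)
  after f': (1 4 5)(2 7 3 6)

g g f'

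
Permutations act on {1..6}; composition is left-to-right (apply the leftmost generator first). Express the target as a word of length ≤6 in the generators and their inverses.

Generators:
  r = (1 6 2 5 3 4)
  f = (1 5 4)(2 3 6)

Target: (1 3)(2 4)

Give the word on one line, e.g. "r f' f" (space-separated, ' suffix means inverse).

f f r f r

  after f: (1 5 4)(2 3 6)
  after f: (1 4 5)(2 6 3)
  after r: (3 5 6 4)
  after f: (1 5 2 3 4 6)
  after r: (1 3)(2 4)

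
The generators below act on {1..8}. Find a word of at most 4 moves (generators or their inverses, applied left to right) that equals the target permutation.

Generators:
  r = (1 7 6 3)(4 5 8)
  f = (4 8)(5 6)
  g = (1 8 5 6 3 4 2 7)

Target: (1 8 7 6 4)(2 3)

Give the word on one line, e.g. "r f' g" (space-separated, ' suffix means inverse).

g g r' f'

  after g: (1 8 5 6 3 4 2 7)
  after g: (1 5 3 2)(4 7 8 6)
  after r': (1 4)(2 3)(5 6 8 7)
  after f': (1 8 7 6 4)(2 3)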